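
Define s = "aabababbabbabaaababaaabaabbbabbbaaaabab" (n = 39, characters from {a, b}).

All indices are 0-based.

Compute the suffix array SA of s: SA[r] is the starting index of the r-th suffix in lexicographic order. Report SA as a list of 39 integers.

sorted suffixes:
  #0 SA[0]=32  'aaaabab'
  #1 SA[1]=19  'aaabaabbbabbbaaaabab'
  #2 SA[2]=33  'aaabab'
  #3 SA[3]=13  'aaababaaabaabbbabbbaaaabab'
  #4 SA[4]=20  'aabaabbbabbbaaaabab'
  #5 SA[5]=34  'aabab'
  #6 SA[6]=14  'aababaaabaabbbabbbaaaabab'
  #7 SA[7]=0  'aabababbabbabaaababaaabaabbbabbbaaaabab'
  #8 SA[8]=23  'aabbbabbbaaaabab'
  #9 SA[9]=37  'ab'
  #10 SA[10]=17  'abaaabaabbbabbbaaaabab'
  #11 SA[11]=11  'abaaababaaabaabbbabbbaaaabab'
  #12 SA[12]=21  'abaabbbabbbaaaabab'
  #13 SA[13]=35  'abab'
  #14 SA[14]=15  'ababaaabaabbbabbbaaaabab'
  #15 SA[15]=1  'abababbabbabaaababaaabaabbbabbbaaaabab'
  #16 SA[16]=3  'ababbabbabaaababaaabaabbbabbbaaaabab'
  #17 SA[17]=8  'abbabaaababaaabaabbbabbbaaaabab'
  #18 SA[18]=5  'abbabbabaaababaaabaabbbabbbaaaabab'
  #19 SA[19]=28  'abbbaaaabab'
  #20 SA[20]=24  'abbbabbbaaaabab'
  #21 SA[21]=38  'b'
  #22 SA[22]=31  'baaaabab'
  #23 SA[23]=18  'baaabaabbbabbbaaaabab'
  #24 SA[24]=12  'baaababaaabaabbbabbbaaaabab'
  #25 SA[25]=22  'baabbbabbbaaaabab'
  #26 SA[26]=36  'bab'
  #27 SA[27]=16  'babaaabaabbbabbbaaaabab'
  #28 SA[28]=10  'babaaababaaabaabbbabbbaaaabab'
  #29 SA[29]=2  'bababbabbabaaababaaabaabbbabbbaaaabab'
  #30 SA[30]=7  'babbabaaababaaabaabbbabbbaaaabab'
  #31 SA[31]=4  'babbabbabaaababaaabaabbbabbbaaaabab'
  #32 SA[32]=27  'babbbaaaabab'
  #33 SA[33]=30  'bbaaaabab'
  #34 SA[34]=9  'bbabaaababaaabaabbbabbbaaaabab'
  #35 SA[35]=6  'bbabbabaaababaaabaabbbabbbaaaabab'
  #36 SA[36]=26  'bbabbbaaaabab'
  #37 SA[37]=29  'bbbaaaabab'
  #38 SA[38]=25  'bbbabbbaaaabab'

[32, 19, 33, 13, 20, 34, 14, 0, 23, 37, 17, 11, 21, 35, 15, 1, 3, 8, 5, 28, 24, 38, 31, 18, 12, 22, 36, 16, 10, 2, 7, 4, 27, 30, 9, 6, 26, 29, 25]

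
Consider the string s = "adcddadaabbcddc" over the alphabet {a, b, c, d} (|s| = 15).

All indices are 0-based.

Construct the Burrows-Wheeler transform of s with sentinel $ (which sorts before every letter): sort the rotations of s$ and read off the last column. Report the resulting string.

cdad$abddbaddacc

rank  rotation          last
    0  $adcddadaabbcddc  c
    1  aabbcddc$adcddad  d
    2  abbcddc$adcddada  a
    3  adaabbcddc$adcdd  d
    4  adcddadaabbcddc$  $
    5  bbcddc$adcddadaa  a
    6  bcddc$adcddadaab  b
    7  c$adcddadaabbcdd  d
    8  cddadaabbcddc$ad  d
    9  cddc$adcddadaabb  b
   10  daabbcddc$adcdda  a
   11  dadaabbcddc$adcd  d
   12  dc$adcddadaabbcd  d
   13  dcddadaabbcddc$a  a
   14  ddadaabbcddc$adc  c
   15  ddc$adcddadaabbc  c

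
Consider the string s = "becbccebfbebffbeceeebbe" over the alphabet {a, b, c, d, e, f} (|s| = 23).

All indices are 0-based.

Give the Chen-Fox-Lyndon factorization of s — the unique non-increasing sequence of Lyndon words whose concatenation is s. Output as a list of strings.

emit factor 1: 'bec' (i=0, period=3)
emit factor 2: 'bccebfbebffbeceee' (i=3, period=17)
emit factor 3: 'bbe' (i=20, period=3)

["bec", "bccebfbebffbeceee", "bbe"]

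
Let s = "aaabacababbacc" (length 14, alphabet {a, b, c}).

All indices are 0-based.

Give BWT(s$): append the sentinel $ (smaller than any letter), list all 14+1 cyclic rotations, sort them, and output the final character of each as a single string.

rank  rotation         last
    0  $aaabacababbacc  c
    1  aaabacababbacc$  $
    2  aabacababbacc$a  a
    3  ababbacc$aaabac  c
    4  abacababbacc$aa  a
    5  abbacc$aaabacab  b
    6  acababbacc$aaab  b
    7  acc$aaabacababb  b
    8  babbacc$aaabaca  a
    9  bacababbacc$aaa  a
   10  bacc$aaabacabab  b
   11  bbacc$aaabacaba  a
   12  c$aaabacababbac  c
   13  cababbacc$aaaba  a
   14  cc$aaabacababba  a

c$acabbbaabacaa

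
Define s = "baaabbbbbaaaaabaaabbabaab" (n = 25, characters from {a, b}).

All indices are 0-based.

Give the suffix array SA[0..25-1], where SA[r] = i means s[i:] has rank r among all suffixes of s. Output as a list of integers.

[9, 10, 11, 15, 1, 22, 12, 16, 2, 23, 13, 20, 17, 3, 24, 8, 14, 0, 21, 19, 7, 18, 6, 5, 4]

rank→(start, suffix):
  0 → (9, 'aaaaabaaabbabaab')
  1 → (10, 'aaaabaaabbabaab')
  2 → (11, 'aaabaaabbabaab')
  3 → (15, 'aaabbabaab')
  4 → (1, 'aaabbbbbaaaaabaaabbabaab')
  5 → (22, 'aab')
  6 → (12, 'aabaaabbabaab')
  7 → (16, 'aabbabaab')
  8 → (2, 'aabbbbbaaaaabaaabbabaab')
  9 → (23, 'ab')
  10 → (13, 'abaaabbabaab')
  11 → (20, 'abaab')
  12 → (17, 'abbabaab')
  13 → (3, 'abbbbbaaaaabaaabbabaab')
  14 → (24, 'b')
  15 → (8, 'baaaaabaaabbabaab')
  16 → (14, 'baaabbabaab')
  17 → (0, 'baaabbbbbaaaaabaaabbabaab')
  18 → (21, 'baab')
  19 → (19, 'babaab')
  20 → (7, 'bbaaaaabaaabbabaab')
  21 → (18, 'bbabaab')
  22 → (6, 'bbbaaaaabaaabbabaab')
  23 → (5, 'bbbbaaaaabaaabbabaab')
  24 → (4, 'bbbbbaaaaabaaabbabaab')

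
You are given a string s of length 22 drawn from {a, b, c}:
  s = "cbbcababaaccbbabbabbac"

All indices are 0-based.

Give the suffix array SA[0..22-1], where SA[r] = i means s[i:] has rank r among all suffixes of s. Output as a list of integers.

rank | idx | suffix
   0 |   8 | aaccbbabbabbac
   1 |   6 | abaaccbbabbabbac
   2 |   4 | ababaaccbbabbabbac
   3 |  14 | abbabbac
   4 |  17 | abbac
   5 |  20 | ac
   6 |   9 | accbbabbabbac
   7 |   7 | baaccbbabbabbac
   8 |   5 | babaaccbbabbabbac
   9 |  13 | babbabbac
  10 |  16 | babbac
  11 |  19 | bac
  12 |  12 | bbabbabbac
  13 |  15 | bbabbac
  14 |  18 | bbac
  15 |   1 | bbcababaaccbbabbabbac
  16 |   2 | bcababaaccbbabbabbac
  17 |  21 | c
  18 |   3 | cababaaccbbabbabbac
  19 |  11 | cbbabbabbac
  20 |   0 | cbbcababaaccbbabbabbac
  21 |  10 | ccbbabbabbac

[8, 6, 4, 14, 17, 20, 9, 7, 5, 13, 16, 19, 12, 15, 18, 1, 2, 21, 3, 11, 0, 10]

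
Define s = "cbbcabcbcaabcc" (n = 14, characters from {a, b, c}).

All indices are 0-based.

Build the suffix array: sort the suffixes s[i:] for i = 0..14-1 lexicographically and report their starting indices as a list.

rank | idx | suffix
   0 |   9 | aabcc
   1 |   4 | abcbcaabcc
   2 |  10 | abcc
   3 |   1 | bbcabcbcaabcc
   4 |   7 | bcaabcc
   5 |   2 | bcabcbcaabcc
   6 |   5 | bcbcaabcc
   7 |  11 | bcc
   8 |  13 | c
   9 |   8 | caabcc
  10 |   3 | cabcbcaabcc
  11 |   0 | cbbcabcbcaabcc
  12 |   6 | cbcaabcc
  13 |  12 | cc

[9, 4, 10, 1, 7, 2, 5, 11, 13, 8, 3, 0, 6, 12]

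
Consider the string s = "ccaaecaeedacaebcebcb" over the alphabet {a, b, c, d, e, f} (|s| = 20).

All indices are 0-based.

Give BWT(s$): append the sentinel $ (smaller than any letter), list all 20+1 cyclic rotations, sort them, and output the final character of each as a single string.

bcdcacceecaeb$becaaea

rank  rotation               last
    0  $ccaaecaeedacaebcebcb  b
    1  aaecaeedacaebcebcb$cc  c
    2  acaebcebcb$ccaaecaeed  d
    3  aebcebcb$ccaaecaeedac  c
    4  aecaeedacaebcebcb$cca  a
    5  aeedacaebcebcb$ccaaec  c
    6  b$ccaaecaeedacaebcebc  c
    7  bcb$ccaaecaeedacaebce  e
    8  bcebcb$ccaaecaeedacae  e
    9  caaecaeedacaebcebcb$c  c
   10  caebcebcb$ccaaecaeeda  a
   11  caeedacaebcebcb$ccaae  e
   12  cb$ccaaecaeedacaebceb  b
   13  ccaaecaeedacaebcebcb$  $
   14  cebcb$ccaaecaeedacaeb  b
   15  dacaebcebcb$ccaaecaee  e
   16  ebcb$ccaaecaeedacaebc  c
   17  ebcebcb$ccaaecaeedaca  a
   18  ecaeedacaebcebcb$ccaa  a
   19  edacaebcebcb$ccaaecae  e
   20  eedacaebcebcb$ccaaeca  a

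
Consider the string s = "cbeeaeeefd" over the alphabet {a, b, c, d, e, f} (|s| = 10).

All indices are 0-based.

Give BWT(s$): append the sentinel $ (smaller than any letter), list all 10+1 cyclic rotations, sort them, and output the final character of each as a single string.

rank  rotation     last
    0  $cbeeaeeefd  d
    1  aeeefd$cbee  e
    2  beeaeeefd$c  c
    3  cbeeaeeefd$  $
    4  d$cbeeaeeef  f
    5  eaeeefd$cbe  e
    6  eeaeeefd$cb  b
    7  eeefd$cbeea  a
    8  eefd$cbeeae  e
    9  efd$cbeeaee  e
   10  fd$cbeeaeee  e

dec$febaeee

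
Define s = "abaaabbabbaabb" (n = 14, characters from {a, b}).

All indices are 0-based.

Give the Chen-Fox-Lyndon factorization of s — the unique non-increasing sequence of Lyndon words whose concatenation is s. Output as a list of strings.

["ab", "aaabbabbaabb"]

emit factor 1: 'ab' (i=0, period=2)
emit factor 2: 'aaabbabbaabb' (i=2, period=12)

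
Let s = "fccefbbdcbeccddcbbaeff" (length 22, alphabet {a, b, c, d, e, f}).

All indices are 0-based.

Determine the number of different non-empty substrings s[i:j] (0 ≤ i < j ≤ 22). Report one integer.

sorted suffixes:
  #0 SA[0]=18  'aeff'
  #1 SA[1]=17  'baeff'
  #2 SA[2]=16  'bbaeff'
  #3 SA[3]=5  'bbdcbeccddcbbaeff'
  #4 SA[4]=6  'bdcbeccddcbbaeff'
  #5 SA[5]=9  'beccddcbbaeff'
  #6 SA[6]=15  'cbbaeff'
  #7 SA[7]=8  'cbeccddcbbaeff'
  #8 SA[8]=11  'ccddcbbaeff'
  #9 SA[9]=1  'ccefbbdcbeccddcbbaeff'
  #10 SA[10]=12  'cddcbbaeff'
  #11 SA[11]=2  'cefbbdcbeccddcbbaeff'
  #12 SA[12]=14  'dcbbaeff'
  #13 SA[13]=7  'dcbeccddcbbaeff'
  #14 SA[14]=13  'ddcbbaeff'
  #15 SA[15]=10  'eccddcbbaeff'
  #16 SA[16]=3  'efbbdcbeccddcbbaeff'
  #17 SA[17]=19  'eff'
  #18 SA[18]=21  'f'
  #19 SA[19]=4  'fbbdcbeccddcbbaeff'
  #20 SA[20]=0  'fccefbbdcbeccddcbbaeff'
  #21 SA[21]=20  'ff'

SA = [18, 17, 16, 5, 6, 9, 15, 8, 11, 1, 12, 2, 14, 7, 13, 10, 3, 19, 21, 4, 0, 20]
[i] adj suffixes → lcp
  [1] 18/17 → 0 ('')
  [2] 17/16 → 1 ('b')
  [3] 16/5 → 2 ('bb')
  [4] 5/6 → 1 ('b')
  [5] 6/9 → 1 ('b')
  [6] 9/15 → 0 ('')
  [7] 15/8 → 2 ('cb')
  [8] 8/11 → 1 ('c')
  [9] 11/1 → 2 ('cc')
  [10] 1/12 → 1 ('c')
  [11] 12/2 → 1 ('c')
  [12] 2/14 → 0 ('')
  [13] 14/7 → 3 ('dcb')
  [14] 7/13 → 1 ('d')
  [15] 13/10 → 0 ('')
  [16] 10/3 → 1 ('e')
  [17] 3/19 → 2 ('ef')
  [18] 19/21 → 0 ('')
  [19] 21/4 → 1 ('f')
  [20] 4/0 → 1 ('f')
  [21] 0/20 → 1 ('f')

n(n+1)/2 = 22·23/2 = 253
Σ LCP = 0 + 0 + 1 + 2 + 1 + 1 + 0 + 2 + 1 + 2 + 1 + 1 + 0 + 3 + 1 + 0 + 1 + 2 + 0 + 1 + 1 + 1 = 22
distinct = 253 − 22 = 231

231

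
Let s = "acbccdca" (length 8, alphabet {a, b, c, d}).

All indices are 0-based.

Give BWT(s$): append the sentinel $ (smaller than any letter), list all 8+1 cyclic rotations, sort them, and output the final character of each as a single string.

ac$cdabcc

rank  rotation   last
    0  $acbccdca  a
    1  a$acbccdc  c
    2  acbccdca$  $
    3  bccdca$ac  c
    4  ca$acbccd  d
    5  cbccdca$a  a
    6  ccdca$acb  b
    7  cdca$acbc  c
    8  dca$acbcc  c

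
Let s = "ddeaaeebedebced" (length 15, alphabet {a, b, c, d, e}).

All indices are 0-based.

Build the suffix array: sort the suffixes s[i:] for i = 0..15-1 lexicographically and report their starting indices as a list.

[3, 4, 11, 7, 12, 14, 0, 1, 9, 2, 10, 6, 13, 8, 5]

rank | idx | suffix
   0 |   3 | aaeebedebced
   1 |   4 | aeebedebced
   2 |  11 | bced
   3 |   7 | bedebced
   4 |  12 | ced
   5 |  14 | d
   6 |   0 | ddeaaeebedebced
   7 |   1 | deaaeebedebced
   8 |   9 | debced
   9 |   2 | eaaeebedebced
  10 |  10 | ebced
  11 |   6 | ebedebced
  12 |  13 | ed
  13 |   8 | edebced
  14 |   5 | eebedebced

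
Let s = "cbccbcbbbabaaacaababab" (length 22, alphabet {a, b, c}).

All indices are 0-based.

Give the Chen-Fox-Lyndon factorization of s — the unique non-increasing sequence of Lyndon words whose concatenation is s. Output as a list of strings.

["c", "bcc", "bc", "b", "b", "b", "ab", "aaacaababab"]

emit factor 1: 'c' (i=0, period=1)
emit factor 2: 'bcc' (i=1, period=3)
emit factor 3: 'bc' (i=4, period=2)
emit factor 4: 'b' (i=6, period=1)
emit factor 5: 'b' (i=7, period=1)
emit factor 6: 'b' (i=8, period=1)
emit factor 7: 'ab' (i=9, period=2)
emit factor 8: 'aaacaababab' (i=11, period=11)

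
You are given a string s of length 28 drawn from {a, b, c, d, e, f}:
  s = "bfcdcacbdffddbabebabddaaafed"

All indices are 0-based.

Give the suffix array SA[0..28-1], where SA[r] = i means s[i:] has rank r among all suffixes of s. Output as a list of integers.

[22, 23, 18, 14, 5, 24, 17, 13, 19, 7, 15, 0, 4, 6, 2, 27, 21, 12, 3, 20, 11, 8, 16, 26, 1, 10, 25, 9]

sorted suffixes:
  #0 SA[0]=22  'aaafed'
  #1 SA[1]=23  'aafed'
  #2 SA[2]=18  'abddaaafed'
  #3 SA[3]=14  'abebabddaaafed'
  #4 SA[4]=5  'acbdffddbabebabddaaafed'
  #5 SA[5]=24  'afed'
  #6 SA[6]=17  'babddaaafed'
  #7 SA[7]=13  'babebabddaaafed'
  #8 SA[8]=19  'bddaaafed'
  #9 SA[9]=7  'bdffddbabebabddaaafed'
  #10 SA[10]=15  'bebabddaaafed'
  #11 SA[11]=0  'bfcdcacbdffddbabebabddaaafed'
  #12 SA[12]=4  'cacbdffddbabebabddaaafed'
  #13 SA[13]=6  'cbdffddbabebabddaaafed'
  #14 SA[14]=2  'cdcacbdffddbabebabddaaafed'
  #15 SA[15]=27  'd'
  #16 SA[16]=21  'daaafed'
  #17 SA[17]=12  'dbabebabddaaafed'
  #18 SA[18]=3  'dcacbdffddbabebabddaaafed'
  #19 SA[19]=20  'ddaaafed'
  #20 SA[20]=11  'ddbabebabddaaafed'
  #21 SA[21]=8  'dffddbabebabddaaafed'
  #22 SA[22]=16  'ebabddaaafed'
  #23 SA[23]=26  'ed'
  #24 SA[24]=1  'fcdcacbdffddbabebabddaaafed'
  #25 SA[25]=10  'fddbabebabddaaafed'
  #26 SA[26]=25  'fed'
  #27 SA[27]=9  'ffddbabebabddaaafed'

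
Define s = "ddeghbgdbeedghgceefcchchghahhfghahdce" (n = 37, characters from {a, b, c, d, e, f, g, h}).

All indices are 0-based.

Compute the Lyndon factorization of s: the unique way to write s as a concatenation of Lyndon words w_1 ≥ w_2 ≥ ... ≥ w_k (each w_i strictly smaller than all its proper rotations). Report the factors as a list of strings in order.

["ddegh", "bgd", "beedghgceefcchchgh", "ahhfgh", "ahdce"]

emit factor 1: 'ddegh' (i=0, period=5)
emit factor 2: 'bgd' (i=5, period=3)
emit factor 3: 'beedghgceefcchchgh' (i=8, period=18)
emit factor 4: 'ahhfgh' (i=26, period=6)
emit factor 5: 'ahdce' (i=32, period=5)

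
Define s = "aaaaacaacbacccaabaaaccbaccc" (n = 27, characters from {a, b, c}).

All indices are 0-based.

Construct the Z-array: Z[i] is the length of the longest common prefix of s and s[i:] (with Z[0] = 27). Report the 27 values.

[27, 4, 3, 2, 1, 0, 2, 1, 0, 0, 1, 0, 0, 0, 2, 1, 0, 3, 2, 1, 0, 0, 0, 1, 0, 0, 0]

Z[0]=27
i=1: i≥r, start 0; Z[1]=4 scan→box=[1,5)
i=2: min(r-i=3, Z[1]=4)=3; Z[2]=3
i=3: min(r-i=2, Z[2]=3)=2; Z[3]=2
i=4: min(r-i=1, Z[3]=2)=1; Z[4]=1
i=5: i≥r, start 0; Z[5]=0
i=6: i≥r, start 0; Z[6]=2 scan→box=[6,8)
i=7: min(r-i=1, Z[1]=4)=1; Z[7]=1
i=8: i≥r, start 0; Z[8]=0
i=9: i≥r, start 0; Z[9]=0
i=10: i≥r, start 0; Z[10]=1 scan→box=[10,11)
i=11: i≥r, start 0; Z[11]=0
i=12: i≥r, start 0; Z[12]=0
i=13: i≥r, start 0; Z[13]=0
i=14: i≥r, start 0; Z[14]=2 scan→box=[14,16)
i=15: min(r-i=1, Z[1]=4)=1; Z[15]=1
i=16: i≥r, start 0; Z[16]=0
i=17: i≥r, start 0; Z[17]=3 scan→box=[17,20)
i=18: min(r-i=2, Z[1]=4)=2; Z[18]=2
i=19: min(r-i=1, Z[2]=3)=1; Z[19]=1
i=20: i≥r, start 0; Z[20]=0
i=21: i≥r, start 0; Z[21]=0
i=22: i≥r, start 0; Z[22]=0
i=23: i≥r, start 0; Z[23]=1 scan→box=[23,24)
i=24: i≥r, start 0; Z[24]=0
i=25: i≥r, start 0; Z[25]=0
i=26: i≥r, start 0; Z[26]=0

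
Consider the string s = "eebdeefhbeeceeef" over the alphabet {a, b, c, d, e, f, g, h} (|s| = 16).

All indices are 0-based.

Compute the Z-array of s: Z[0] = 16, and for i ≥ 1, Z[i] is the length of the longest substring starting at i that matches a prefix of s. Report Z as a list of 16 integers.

[16, 1, 0, 0, 2, 1, 0, 0, 0, 2, 1, 0, 2, 2, 1, 0]

Z[0]=16
i=1: outside box; Z[1]=1 grow→box=[1,2)
i=2: outside box; Z[2]=0
i=3: outside box; Z[3]=0
i=4: outside box; Z[4]=2 grow→box=[4,6)
i=5: min(r-i=1, Z[1]=1)=1; Z[5]=1
i=6: outside box; Z[6]=0
i=7: outside box; Z[7]=0
i=8: outside box; Z[8]=0
i=9: outside box; Z[9]=2 grow→box=[9,11)
i=10: min(r-i=1, Z[1]=1)=1; Z[10]=1
i=11: outside box; Z[11]=0
i=12: outside box; Z[12]=2 grow→box=[12,14)
i=13: min(r-i=1, Z[1]=1)=1; Z[13]=2 grow→box=[13,15)
i=14: min(r-i=1, Z[1]=1)=1; Z[14]=1
i=15: outside box; Z[15]=0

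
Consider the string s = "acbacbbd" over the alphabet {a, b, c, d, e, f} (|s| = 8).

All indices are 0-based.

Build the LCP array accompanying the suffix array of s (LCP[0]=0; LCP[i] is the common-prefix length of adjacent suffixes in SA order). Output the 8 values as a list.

[0, 3, 0, 1, 1, 0, 2, 0]

sorted suffixes:
  #0 SA[0]=0  'acbacbbd'
  #1 SA[1]=3  'acbbd'
  #2 SA[2]=2  'bacbbd'
  #3 SA[3]=5  'bbd'
  #4 SA[4]=6  'bd'
  #5 SA[5]=1  'cbacbbd'
  #6 SA[6]=4  'cbbd'
  #7 SA[7]=7  'd'

SA = [0, 3, 2, 5, 6, 1, 4, 7]
[i] adj suffixes → lcp
  [1] 0/3 → 3 ('acb')
  [2] 3/2 → 0 ('')
  [3] 2/5 → 1 ('b')
  [4] 5/6 → 1 ('b')
  [5] 6/1 → 0 ('')
  [6] 1/4 → 2 ('cb')
  [7] 4/7 → 0 ('')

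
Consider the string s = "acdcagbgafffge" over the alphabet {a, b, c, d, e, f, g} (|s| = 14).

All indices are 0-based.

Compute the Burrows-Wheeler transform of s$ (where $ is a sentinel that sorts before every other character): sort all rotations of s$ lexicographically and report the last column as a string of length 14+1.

e$gcgdacgaffbaf

rank  rotation         last
    0  $acdcagbgafffge  e
    1  acdcagbgafffge$  $
    2  afffge$acdcagbg  g
    3  agbgafffge$acdc  c
    4  bgafffge$acdcag  g
    5  cagbgafffge$acd  d
    6  cdcagbgafffge$a  a
    7  dcagbgafffge$ac  c
    8  e$acdcagbgafffg  g
    9  fffge$acdcagbga  a
   10  ffge$acdcagbgaf  f
   11  fge$acdcagbgaff  f
   12  gafffge$acdcagb  b
   13  gbgafffge$acdca  a
   14  ge$acdcagbgafff  f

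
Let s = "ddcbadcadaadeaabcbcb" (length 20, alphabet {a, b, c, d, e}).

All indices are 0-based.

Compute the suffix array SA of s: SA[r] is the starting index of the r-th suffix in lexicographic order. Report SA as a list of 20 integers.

rank→(start, suffix):
  0 → (13, 'aabcbcb')
  1 → (9, 'aadeaabcbcb')
  2 → (14, 'abcbcb')
  3 → (7, 'adaadeaabcbcb')
  4 → (4, 'adcadaadeaabcbcb')
  5 → (10, 'adeaabcbcb')
  6 → (19, 'b')
  7 → (3, 'badcadaadeaabcbcb')
  8 → (17, 'bcb')
  9 → (15, 'bcbcb')
  10 → (6, 'cadaadeaabcbcb')
  11 → (18, 'cb')
  12 → (2, 'cbadcadaadeaabcbcb')
  13 → (16, 'cbcb')
  14 → (8, 'daadeaabcbcb')
  15 → (5, 'dcadaadeaabcbcb')
  16 → (1, 'dcbadcadaadeaabcbcb')
  17 → (0, 'ddcbadcadaadeaabcbcb')
  18 → (11, 'deaabcbcb')
  19 → (12, 'eaabcbcb')

[13, 9, 14, 7, 4, 10, 19, 3, 17, 15, 6, 18, 2, 16, 8, 5, 1, 0, 11, 12]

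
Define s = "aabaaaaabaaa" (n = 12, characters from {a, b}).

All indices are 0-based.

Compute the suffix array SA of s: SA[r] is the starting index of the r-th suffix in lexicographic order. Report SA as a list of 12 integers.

[11, 10, 9, 3, 4, 5, 6, 0, 7, 1, 8, 2]

sorted suffixes:
  #0 SA[0]=11  'a'
  #1 SA[1]=10  'aa'
  #2 SA[2]=9  'aaa'
  #3 SA[3]=3  'aaaaabaaa'
  #4 SA[4]=4  'aaaabaaa'
  #5 SA[5]=5  'aaabaaa'
  #6 SA[6]=6  'aabaaa'
  #7 SA[7]=0  'aabaaaaabaaa'
  #8 SA[8]=7  'abaaa'
  #9 SA[9]=1  'abaaaaabaaa'
  #10 SA[10]=8  'baaa'
  #11 SA[11]=2  'baaaaabaaa'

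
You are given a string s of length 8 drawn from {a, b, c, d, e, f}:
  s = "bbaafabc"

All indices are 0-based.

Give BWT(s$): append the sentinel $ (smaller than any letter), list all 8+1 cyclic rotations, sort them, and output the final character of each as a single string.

cbfab$aba

rank  rotation   last
    0  $bbaafabc  c
    1  aafabc$bb  b
    2  abc$bbaaf  f
    3  afabc$bba  a
    4  baafabc$b  b
    5  bbaafabc$  $
    6  bc$bbaafa  a
    7  c$bbaafab  b
    8  fabc$bbaa  a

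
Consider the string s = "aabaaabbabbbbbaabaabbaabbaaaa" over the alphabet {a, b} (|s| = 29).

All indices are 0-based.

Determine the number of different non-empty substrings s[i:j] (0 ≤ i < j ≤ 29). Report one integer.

344

rank | idx | suffix
   0 |  28 | a
   1 |  27 | aa
   2 |  26 | aaa
   3 |  25 | aaaa
   4 |   3 | aaabbabbbbbaabaabbaabbaaaa
   5 |   0 | aabaaabbabbbbbaabaabbaabbaaaa
   6 |  14 | aabaabbaabbaaaa
   7 |  21 | aabbaaaa
   8 |  17 | aabbaabbaaaa
   9 |   4 | aabbabbbbbaabaabbaabbaaaa
  10 |   1 | abaaabbabbbbbaabaabbaabbaaaa
  11 |  15 | abaabbaabbaaaa
  12 |  22 | abbaaaa
  13 |  18 | abbaabbaaaa
  14 |   5 | abbabbbbbaabaabbaabbaaaa
  15 |   8 | abbbbbaabaabbaabbaaaa
  16 |  24 | baaaa
  17 |   2 | baaabbabbbbbaabaabbaabbaaaa
  18 |  13 | baabaabbaabbaaaa
  19 |  20 | baabbaaaa
  20 |  16 | baabbaabbaaaa
  21 |   7 | babbbbbaabaabbaabbaaaa
  22 |  23 | bbaaaa
  23 |  12 | bbaabaabbaabbaaaa
  24 |  19 | bbaabbaaaa
  25 |   6 | bbabbbbbaabaabbaabbaaaa
  26 |  11 | bbbaabaabbaabbaaaa
  27 |  10 | bbbbaabaabbaabbaaaa
  28 |   9 | bbbbbaabaabbaabbaaaa

SA = [28, 27, 26, 25, 3, 0, 14, 21, 17, 4, 1, 15, 22, 18, 5, 8, 24, 2, 13, 20, 16, 7, 23, 12, 19, 6, 11, 10, 9]
[i] adj suffixes → lcp
  [1] 28/27 → 1 ('a')
  [2] 27/26 → 2 ('aa')
  [3] 26/25 → 3 ('aaa')
  [4] 25/3 → 3 ('aaa')
  [5] 3/0 → 2 ('aa')
  [6] 0/14 → 5 ('aabaa')
  [7] 14/21 → 3 ('aab')
  [8] 21/17 → 6 ('aabbaa')
  [9] 17/4 → 5 ('aabba')
  [10] 4/1 → 1 ('a')
  [11] 1/15 → 4 ('abaa')
  [12] 15/22 → 2 ('ab')
  [13] 22/18 → 5 ('abbaa')
  [14] 18/5 → 4 ('abba')
  [15] 5/8 → 3 ('abb')
  [16] 8/24 → 0 ('')
  [17] 24/2 → 4 ('baaa')
  [18] 2/13 → 3 ('baa')
  [19] 13/20 → 4 ('baab')
  [20] 20/16 → 7 ('baabbaa')
  [21] 16/7 → 2 ('ba')
  [22] 7/23 → 1 ('b')
  [23] 23/12 → 4 ('bbaa')
  [24] 12/19 → 5 ('bbaab')
  [25] 19/6 → 3 ('bba')
  [26] 6/11 → 2 ('bb')
  [27] 11/10 → 3 ('bbb')
  [28] 10/9 → 4 ('bbbb')

n(n+1)/2 = 29·30/2 = 435
Σ LCP = 0 + 1 + 2 + 3 + 3 + 2 + 5 + 3 + 6 + 5 + 1 + 4 + 2 + 5 + 4 + 3 + 0 + 4 + 3 + 4 + 7 + 2 + 1 + 4 + 5 + 3 + 2 + 3 + 4 = 91
distinct = 435 − 91 = 344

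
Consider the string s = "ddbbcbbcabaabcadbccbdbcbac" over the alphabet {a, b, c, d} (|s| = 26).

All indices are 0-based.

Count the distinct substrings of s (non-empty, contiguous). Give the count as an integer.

sorted suffixes:
  #0 SA[0]=10  'aabcadbccbdbcbac'
  #1 SA[1]=8  'abaabcadbccbdbcbac'
  #2 SA[2]=11  'abcadbccbdbcbac'
  #3 SA[3]=24  'ac'
  #4 SA[4]=14  'adbccbdbcbac'
  #5 SA[5]=9  'baabcadbccbdbcbac'
  #6 SA[6]=23  'bac'
  #7 SA[7]=5  'bbcabaabcadbccbdbcbac'
  #8 SA[8]=2  'bbcbbcabaabcadbccbdbcbac'
  #9 SA[9]=6  'bcabaabcadbccbdbcbac'
  #10 SA[10]=12  'bcadbccbdbcbac'
  #11 SA[11]=21  'bcbac'
  #12 SA[12]=3  'bcbbcabaabcadbccbdbcbac'
  #13 SA[13]=16  'bccbdbcbac'
  #14 SA[14]=19  'bdbcbac'
  #15 SA[15]=25  'c'
  #16 SA[16]=7  'cabaabcadbccbdbcbac'
  #17 SA[17]=13  'cadbccbdbcbac'
  #18 SA[18]=22  'cbac'
  #19 SA[19]=4  'cbbcabaabcadbccbdbcbac'
  #20 SA[20]=18  'cbdbcbac'
  #21 SA[21]=17  'ccbdbcbac'
  #22 SA[22]=1  'dbbcbbcabaabcadbccbdbcbac'
  #23 SA[23]=20  'dbcbac'
  #24 SA[24]=15  'dbccbdbcbac'
  #25 SA[25]=0  'ddbbcbbcabaabcadbccbdbcbac'

SA = [10, 8, 11, 24, 14, 9, 23, 5, 2, 6, 12, 21, 3, 16, 19, 25, 7, 13, 22, 4, 18, 17, 1, 20, 15, 0]
i: (SA[i-1],SA[i]) lcp shared
  1: (10,8) 1 'a'
  2: (8,11) 2 'ab'
  3: (11,24) 1 'a'
  4: (24,14) 1 'a'
  5: (14,9) 0 ''
  6: (9,23) 2 'ba'
  7: (23,5) 1 'b'
  8: (5,2) 3 'bbc'
  9: (2,6) 1 'b'
  10: (6,12) 3 'bca'
  11: (12,21) 2 'bc'
  12: (21,3) 3 'bcb'
  13: (3,16) 2 'bc'
  14: (16,19) 1 'b'
  15: (19,25) 0 ''
  16: (25,7) 1 'c'
  17: (7,13) 2 'ca'
  18: (13,22) 1 'c'
  19: (22,4) 2 'cb'
  20: (4,18) 2 'cb'
  21: (18,17) 1 'c'
  22: (17,1) 0 ''
  23: (1,20) 2 'db'
  24: (20,15) 3 'dbc'
  25: (15,0) 1 'd'

n(n+1)/2 = 26·27/2 = 351
Σ LCP = 0 + 1 + 2 + 1 + 1 + 0 + 2 + 1 + 3 + 1 + 3 + 2 + 3 + 2 + 1 + 0 + 1 + 2 + 1 + 2 + 2 + 1 + 0 + 2 + 3 + 1 = 38
distinct = 351 − 38 = 313

313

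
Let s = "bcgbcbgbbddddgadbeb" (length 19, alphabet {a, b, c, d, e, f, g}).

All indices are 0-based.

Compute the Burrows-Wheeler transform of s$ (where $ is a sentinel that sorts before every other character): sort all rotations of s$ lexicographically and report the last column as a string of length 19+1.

rank  rotation              last
    0  $bcgbcbgbbddddgadbeb  b
    1  adbeb$bcgbcbgbbddddg  g
    2  b$bcgbcbgbbddddgadbe  e
    3  bbddddgadbeb$bcgbcbg  g
    4  bcbgbbddddgadbeb$bcg  g
    5  bcgbcbgbbddddgadbeb$  $
    6  bddddgadbeb$bcgbcbgb  b
    7  beb$bcgbcbgbbddddgad  d
    8  bgbbddddgadbeb$bcgbc  c
    9  cbgbbddddgadbeb$bcgb  b
   10  cgbcbgbbddddgadbeb$b  b
   11  dbeb$bcgbcbgbbddddga  a
   12  ddddgadbeb$bcgbcbgbb  b
   13  dddgadbeb$bcgbcbgbbd  d
   14  ddgadbeb$bcgbcbgbbdd  d
   15  dgadbeb$bcgbcbgbbddd  d
   16  eb$bcgbcbgbbddddgadb  b
   17  gadbeb$bcgbcbgbbdddd  d
   18  gbbddddgadbeb$bcgbcb  b
   19  gbcbgbbddddgadbeb$bc  c

bgegg$bdcbbabdddbdbc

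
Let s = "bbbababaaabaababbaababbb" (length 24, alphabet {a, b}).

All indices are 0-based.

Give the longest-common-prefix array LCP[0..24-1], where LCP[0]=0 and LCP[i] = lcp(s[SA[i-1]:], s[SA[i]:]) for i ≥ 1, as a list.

sorted suffixes:
  #0 SA[0]=7  'aaabaababbaababbb'
  #1 SA[1]=8  'aabaababbaababbb'
  #2 SA[2]=11  'aababbaababbb'
  #3 SA[3]=17  'aababbb'
  #4 SA[4]=5  'abaaabaababbaababbb'
  #5 SA[5]=9  'abaababbaababbb'
  #6 SA[6]=3  'ababaaabaababbaababbb'
  #7 SA[7]=12  'ababbaababbb'
  #8 SA[8]=18  'ababbb'
  #9 SA[9]=14  'abbaababbb'
  #10 SA[10]=20  'abbb'
  #11 SA[11]=23  'b'
  #12 SA[12]=6  'baaabaababbaababbb'
  #13 SA[13]=10  'baababbaababbb'
  #14 SA[14]=16  'baababbb'
  #15 SA[15]=4  'babaaabaababbaababbb'
  #16 SA[16]=2  'bababaaabaababbaababbb'
  #17 SA[17]=13  'babbaababbb'
  #18 SA[18]=19  'babbb'
  #19 SA[19]=22  'bb'
  #20 SA[20]=15  'bbaababbb'
  #21 SA[21]=1  'bbababaaabaababbaababbb'
  #22 SA[22]=21  'bbb'
  #23 SA[23]=0  'bbbababaaabaababbaababbb'

SA = [7, 8, 11, 17, 5, 9, 3, 12, 18, 14, 20, 23, 6, 10, 16, 4, 2, 13, 19, 22, 15, 1, 21, 0]
[i] adj suffixes → lcp
  [1] 7/8 → 2 ('aa')
  [2] 8/11 → 4 ('aaba')
  [3] 11/17 → 6 ('aababb')
  [4] 17/5 → 1 ('a')
  [5] 5/9 → 4 ('abaa')
  [6] 9/3 → 3 ('aba')
  [7] 3/12 → 4 ('abab')
  [8] 12/18 → 5 ('ababb')
  [9] 18/14 → 2 ('ab')
  [10] 14/20 → 3 ('abb')
  [11] 20/23 → 0 ('')
  [12] 23/6 → 1 ('b')
  [13] 6/10 → 3 ('baa')
  [14] 10/16 → 7 ('baababb')
  [15] 16/4 → 2 ('ba')
  [16] 4/2 → 4 ('baba')
  [17] 2/13 → 3 ('bab')
  [18] 13/19 → 4 ('babb')
  [19] 19/22 → 1 ('b')
  [20] 22/15 → 2 ('bb')
  [21] 15/1 → 3 ('bba')
  [22] 1/21 → 2 ('bb')
  [23] 21/0 → 3 ('bbb')

[0, 2, 4, 6, 1, 4, 3, 4, 5, 2, 3, 0, 1, 3, 7, 2, 4, 3, 4, 1, 2, 3, 2, 3]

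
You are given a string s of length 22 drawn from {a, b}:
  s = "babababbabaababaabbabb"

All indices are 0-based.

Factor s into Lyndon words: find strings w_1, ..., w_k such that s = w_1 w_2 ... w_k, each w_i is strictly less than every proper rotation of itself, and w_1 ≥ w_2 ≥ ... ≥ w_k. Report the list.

["b", "abababb", "ab", "aababaabbabb"]

emit factor 1: 'b' (i=0, period=1)
emit factor 2: 'abababb' (i=1, period=7)
emit factor 3: 'ab' (i=8, period=2)
emit factor 4: 'aababaabbabb' (i=10, period=12)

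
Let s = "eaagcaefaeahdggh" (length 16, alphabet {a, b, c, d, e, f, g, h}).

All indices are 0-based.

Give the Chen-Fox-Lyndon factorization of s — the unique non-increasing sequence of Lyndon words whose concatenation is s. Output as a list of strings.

emit factor 1: 'e' (i=0, period=1)
emit factor 2: 'aagcaefaeahdggh' (i=1, period=15)

["e", "aagcaefaeahdggh"]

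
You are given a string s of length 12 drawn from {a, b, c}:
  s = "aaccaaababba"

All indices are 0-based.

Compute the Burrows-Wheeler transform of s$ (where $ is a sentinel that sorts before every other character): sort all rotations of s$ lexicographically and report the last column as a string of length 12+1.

rank  rotation       last
    0  $aaccaaababba  a
    1  a$aaccaaababb  b
    2  aaababba$aacc  c
    3  aababba$aacca  a
    4  aaccaaababba$  $
    5  ababba$aaccaa  a
    6  abba$aaccaaab  b
    7  accaaababba$a  a
    8  ba$aaccaaabab  b
    9  babba$aaccaaa  a
   10  bba$aaccaaaba  a
   11  caaababba$aac  c
   12  ccaaababba$aa  a

abca$ababaaca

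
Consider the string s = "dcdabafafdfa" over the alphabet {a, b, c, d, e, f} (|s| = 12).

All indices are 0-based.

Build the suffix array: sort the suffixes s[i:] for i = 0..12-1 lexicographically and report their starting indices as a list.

sorted suffixes:
  #0 SA[0]=11  'a'
  #1 SA[1]=3  'abafafdfa'
  #2 SA[2]=5  'afafdfa'
  #3 SA[3]=7  'afdfa'
  #4 SA[4]=4  'bafafdfa'
  #5 SA[5]=1  'cdabafafdfa'
  #6 SA[6]=2  'dabafafdfa'
  #7 SA[7]=0  'dcdabafafdfa'
  #8 SA[8]=9  'dfa'
  #9 SA[9]=10  'fa'
  #10 SA[10]=6  'fafdfa'
  #11 SA[11]=8  'fdfa'

[11, 3, 5, 7, 4, 1, 2, 0, 9, 10, 6, 8]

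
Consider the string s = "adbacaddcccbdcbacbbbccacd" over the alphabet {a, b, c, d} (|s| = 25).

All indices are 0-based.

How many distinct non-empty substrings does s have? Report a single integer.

292

rank | idx | suffix
   0 |   3 | acaddcccbdcbacbbbccacd
   1 |  15 | acbbbccacd
   2 |  22 | acd
   3 |   0 | adbacaddcccbdcbacbbbccacd
   4 |   5 | addcccbdcbacbbbccacd
   5 |   2 | bacaddcccbdcbacbbbccacd
   6 |  14 | bacbbbccacd
   7 |  17 | bbbccacd
   8 |  18 | bbccacd
   9 |  19 | bccacd
  10 |  11 | bdcbacbbbccacd
  11 |  21 | cacd
  12 |   4 | caddcccbdcbacbbbccacd
  13 |  13 | cbacbbbccacd
  14 |  16 | cbbbccacd
  15 |  10 | cbdcbacbbbccacd
  16 |  20 | ccacd
  17 |   9 | ccbdcbacbbbccacd
  18 |   8 | cccbdcbacbbbccacd
  19 |  23 | cd
  20 |  24 | d
  21 |   1 | dbacaddcccbdcbacbbbccacd
  22 |  12 | dcbacbbbccacd
  23 |   7 | dcccbdcbacbbbccacd
  24 |   6 | ddcccbdcbacbbbccacd

SA = [3, 15, 22, 0, 5, 2, 14, 17, 18, 19, 11, 21, 4, 13, 16, 10, 20, 9, 8, 23, 24, 1, 12, 7, 6]
i: (SA[i-1],SA[i]) lcp shared
  1: (3,15) 2 'ac'
  2: (15,22) 2 'ac'
  3: (22,0) 1 'a'
  4: (0,5) 2 'ad'
  5: (5,2) 0 ''
  6: (2,14) 3 'bac'
  7: (14,17) 1 'b'
  8: (17,18) 2 'bb'
  9: (18,19) 1 'b'
  10: (19,11) 1 'b'
  11: (11,21) 0 ''
  12: (21,4) 2 'ca'
  13: (4,13) 1 'c'
  14: (13,16) 2 'cb'
  15: (16,10) 2 'cb'
  16: (10,20) 1 'c'
  17: (20,9) 2 'cc'
  18: (9,8) 2 'cc'
  19: (8,23) 1 'c'
  20: (23,24) 0 ''
  21: (24,1) 1 'd'
  22: (1,12) 1 'd'
  23: (12,7) 2 'dc'
  24: (7,6) 1 'd'

n(n+1)/2 = 25·26/2 = 325
Σ LCP = 0 + 2 + 2 + 1 + 2 + 0 + 3 + 1 + 2 + 1 + 1 + 0 + 2 + 1 + 2 + 2 + 1 + 2 + 2 + 1 + 0 + 1 + 1 + 2 + 1 = 33
distinct = 325 − 33 = 292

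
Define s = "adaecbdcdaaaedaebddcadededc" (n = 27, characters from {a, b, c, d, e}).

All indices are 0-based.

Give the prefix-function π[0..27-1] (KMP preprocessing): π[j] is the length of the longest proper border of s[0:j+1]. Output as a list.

[0, 0, 1, 0, 0, 0, 0, 0, 0, 1, 1, 1, 0, 0, 1, 0, 0, 0, 0, 0, 1, 2, 0, 0, 0, 0, 0]

π[0] = 0
j=1 s[j]='d': π[1]=0 (border '')
j=2 s[j]='a': π[2]=1 (border 'a')
j=3 s[j]='e': k: 1→0; π[3]=0 (border '')
j=4 s[j]='c': π[4]=0 (border '')
j=5 s[j]='b': π[5]=0 (border '')
j=6 s[j]='d': π[6]=0 (border '')
j=7 s[j]='c': π[7]=0 (border '')
j=8 s[j]='d': π[8]=0 (border '')
j=9 s[j]='a': π[9]=1 (border 'a')
j=10 s[j]='a': k: 1→0; π[10]=1 (border 'a')
j=11 s[j]='a': k: 1→0; π[11]=1 (border 'a')
j=12 s[j]='e': k: 1→0; π[12]=0 (border '')
j=13 s[j]='d': π[13]=0 (border '')
j=14 s[j]='a': π[14]=1 (border 'a')
j=15 s[j]='e': k: 1→0; π[15]=0 (border '')
j=16 s[j]='b': π[16]=0 (border '')
j=17 s[j]='d': π[17]=0 (border '')
j=18 s[j]='d': π[18]=0 (border '')
j=19 s[j]='c': π[19]=0 (border '')
j=20 s[j]='a': π[20]=1 (border 'a')
j=21 s[j]='d': π[21]=2 (border 'ad')
j=22 s[j]='e': k: 2→0; π[22]=0 (border '')
j=23 s[j]='d': π[23]=0 (border '')
j=24 s[j]='e': π[24]=0 (border '')
j=25 s[j]='d': π[25]=0 (border '')
j=26 s[j]='c': π[26]=0 (border '')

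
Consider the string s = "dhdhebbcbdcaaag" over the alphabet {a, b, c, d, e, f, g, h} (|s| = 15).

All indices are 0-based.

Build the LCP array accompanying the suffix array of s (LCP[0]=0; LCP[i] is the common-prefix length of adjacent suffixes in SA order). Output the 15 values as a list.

rank→(start, suffix):
  0 → (11, 'aaag')
  1 → (12, 'aag')
  2 → (13, 'ag')
  3 → (5, 'bbcbdcaaag')
  4 → (6, 'bcbdcaaag')
  5 → (8, 'bdcaaag')
  6 → (10, 'caaag')
  7 → (7, 'cbdcaaag')
  8 → (9, 'dcaaag')
  9 → (0, 'dhdhebbcbdcaaag')
  10 → (2, 'dhebbcbdcaaag')
  11 → (4, 'ebbcbdcaaag')
  12 → (14, 'g')
  13 → (1, 'hdhebbcbdcaaag')
  14 → (3, 'hebbcbdcaaag')

SA = [11, 12, 13, 5, 6, 8, 10, 7, 9, 0, 2, 4, 14, 1, 3]
rank  pair      lcp
   1  s[11:],s[12:]  2  'aa'
   2  s[12:],s[13:]  1  'a'
   3  s[13:],s[5:]  0  ''
   4  s[5:],s[6:]  1  'b'
   5  s[6:],s[8:]  1  'b'
   6  s[8:],s[10:]  0  ''
   7  s[10:],s[7:]  1  'c'
   8  s[7:],s[9:]  0  ''
   9  s[9:],s[0:]  1  'd'
  10  s[0:],s[2:]  2  'dh'
  11  s[2:],s[4:]  0  ''
  12  s[4:],s[14:]  0  ''
  13  s[14:],s[1:]  0  ''
  14  s[1:],s[3:]  1  'h'

[0, 2, 1, 0, 1, 1, 0, 1, 0, 1, 2, 0, 0, 0, 1]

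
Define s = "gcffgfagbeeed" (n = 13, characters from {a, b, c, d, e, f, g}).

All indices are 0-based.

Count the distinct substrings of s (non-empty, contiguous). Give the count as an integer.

84

rank | idx | suffix
   0 |   6 | agbeeed
   1 |   8 | beeed
   2 |   1 | cffgfagbeeed
   3 |  12 | d
   4 |  11 | ed
   5 |  10 | eed
   6 |   9 | eeed
   7 |   5 | fagbeeed
   8 |   2 | ffgfagbeeed
   9 |   3 | fgfagbeeed
  10 |   7 | gbeeed
  11 |   0 | gcffgfagbeeed
  12 |   4 | gfagbeeed

SA = [6, 8, 1, 12, 11, 10, 9, 5, 2, 3, 7, 0, 4]
[i] adj suffixes → lcp
  [1] 6/8 → 0 ('')
  [2] 8/1 → 0 ('')
  [3] 1/12 → 0 ('')
  [4] 12/11 → 0 ('')
  [5] 11/10 → 1 ('e')
  [6] 10/9 → 2 ('ee')
  [7] 9/5 → 0 ('')
  [8] 5/2 → 1 ('f')
  [9] 2/3 → 1 ('f')
  [10] 3/7 → 0 ('')
  [11] 7/0 → 1 ('g')
  [12] 0/4 → 1 ('g')

n(n+1)/2 = 13·14/2 = 91
Σ LCP = 0 + 0 + 0 + 0 + 0 + 1 + 2 + 0 + 1 + 1 + 0 + 1 + 1 = 7
distinct = 91 − 7 = 84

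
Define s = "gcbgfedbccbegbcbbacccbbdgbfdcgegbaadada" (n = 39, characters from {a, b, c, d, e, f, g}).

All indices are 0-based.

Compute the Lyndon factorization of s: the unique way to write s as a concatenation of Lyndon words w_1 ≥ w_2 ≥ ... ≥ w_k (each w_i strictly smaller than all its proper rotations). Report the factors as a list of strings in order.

emit factor 1: 'g' (i=0, period=1)
emit factor 2: 'c' (i=1, period=1)
emit factor 3: 'bgfed' (i=2, period=5)
emit factor 4: 'bccbeg' (i=7, period=6)
emit factor 5: 'bc' (i=13, period=2)
emit factor 6: 'b' (i=15, period=1)
emit factor 7: 'b' (i=16, period=1)
emit factor 8: 'acccbbdgbfdcgegb' (i=17, period=16)
emit factor 9: 'aadad' (i=33, period=5)
emit factor 10: 'a' (i=38, period=1)

["g", "c", "bgfed", "bccbeg", "bc", "b", "b", "acccbbdgbfdcgegb", "aadad", "a"]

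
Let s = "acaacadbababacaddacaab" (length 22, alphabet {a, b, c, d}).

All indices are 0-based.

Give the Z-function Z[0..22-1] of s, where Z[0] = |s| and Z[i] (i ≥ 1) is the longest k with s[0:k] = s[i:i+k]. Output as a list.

Z[0]=22
i=1: i≥r, start 0; Z[1]=0
i=2: i≥r, start 0; Z[2]=1 extend→box=[2,3)
i=3: i≥r, start 0; Z[3]=3 extend→box=[3,6)
i=4: min(r-i=2, Z[1]=0)=0; Z[4]=0
i=5: min(r-i=1, Z[2]=1)=1; Z[5]=1
i=6: i≥r, start 0; Z[6]=0
i=7: i≥r, start 0; Z[7]=0
i=8: i≥r, start 0; Z[8]=1 extend→box=[8,9)
i=9: i≥r, start 0; Z[9]=0
i=10: i≥r, start 0; Z[10]=1 extend→box=[10,11)
i=11: i≥r, start 0; Z[11]=0
i=12: i≥r, start 0; Z[12]=3 extend→box=[12,15)
i=13: min(r-i=2, Z[1]=0)=0; Z[13]=0
i=14: min(r-i=1, Z[2]=1)=1; Z[14]=1
i=15: i≥r, start 0; Z[15]=0
i=16: i≥r, start 0; Z[16]=0
i=17: i≥r, start 0; Z[17]=4 extend→box=[17,21)
i=18: min(r-i=3, Z[1]=0)=0; Z[18]=0
i=19: min(r-i=2, Z[2]=1)=1; Z[19]=1
i=20: min(r-i=1, Z[3]=3)=1; Z[20]=1
i=21: i≥r, start 0; Z[21]=0

[22, 0, 1, 3, 0, 1, 0, 0, 1, 0, 1, 0, 3, 0, 1, 0, 0, 4, 0, 1, 1, 0]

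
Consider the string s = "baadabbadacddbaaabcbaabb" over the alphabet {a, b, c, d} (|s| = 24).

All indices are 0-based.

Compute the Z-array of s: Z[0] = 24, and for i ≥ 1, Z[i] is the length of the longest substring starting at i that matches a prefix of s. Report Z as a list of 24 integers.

Z[0]=24
i=1: i≥r, start 0; Z[1]=0
i=2: i≥r, start 0; Z[2]=0
i=3: i≥r, start 0; Z[3]=0
i=4: i≥r, start 0; Z[4]=0
i=5: i≥r, start 0; Z[5]=1 grow→box=[5,6)
i=6: i≥r, start 0; Z[6]=2 grow→box=[6,8)
i=7: min(r-i=1, Z[1]=0)=0; Z[7]=0
i=8: i≥r, start 0; Z[8]=0
i=9: i≥r, start 0; Z[9]=0
i=10: i≥r, start 0; Z[10]=0
i=11: i≥r, start 0; Z[11]=0
i=12: i≥r, start 0; Z[12]=0
i=13: i≥r, start 0; Z[13]=3 grow→box=[13,16)
i=14: min(r-i=2, Z[1]=0)=0; Z[14]=0
i=15: min(r-i=1, Z[2]=0)=0; Z[15]=0
i=16: i≥r, start 0; Z[16]=0
i=17: i≥r, start 0; Z[17]=1 grow→box=[17,18)
i=18: i≥r, start 0; Z[18]=0
i=19: i≥r, start 0; Z[19]=3 grow→box=[19,22)
i=20: min(r-i=2, Z[1]=0)=0; Z[20]=0
i=21: min(r-i=1, Z[2]=0)=0; Z[21]=0
i=22: i≥r, start 0; Z[22]=1 grow→box=[22,23)
i=23: i≥r, start 0; Z[23]=1 grow→box=[23,24)

[24, 0, 0, 0, 0, 1, 2, 0, 0, 0, 0, 0, 0, 3, 0, 0, 0, 1, 0, 3, 0, 0, 1, 1]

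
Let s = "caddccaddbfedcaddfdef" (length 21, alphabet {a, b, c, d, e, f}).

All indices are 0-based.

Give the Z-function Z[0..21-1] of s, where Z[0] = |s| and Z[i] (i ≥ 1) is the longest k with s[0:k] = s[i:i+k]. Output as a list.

Z[0]=21
i=1: outside box; Z[1]=0
i=2: outside box; Z[2]=0
i=3: outside box; Z[3]=0
i=4: outside box; Z[4]=1 grow→box=[4,5)
i=5: outside box; Z[5]=4 grow→box=[5,9)
i=6: min(r-i=3, Z[1]=0)=0; Z[6]=0
i=7: min(r-i=2, Z[2]=0)=0; Z[7]=0
i=8: min(r-i=1, Z[3]=0)=0; Z[8]=0
i=9: outside box; Z[9]=0
i=10: outside box; Z[10]=0
i=11: outside box; Z[11]=0
i=12: outside box; Z[12]=0
i=13: outside box; Z[13]=4 grow→box=[13,17)
i=14: min(r-i=3, Z[1]=0)=0; Z[14]=0
i=15: min(r-i=2, Z[2]=0)=0; Z[15]=0
i=16: min(r-i=1, Z[3]=0)=0; Z[16]=0
i=17: outside box; Z[17]=0
i=18: outside box; Z[18]=0
i=19: outside box; Z[19]=0
i=20: outside box; Z[20]=0

[21, 0, 0, 0, 1, 4, 0, 0, 0, 0, 0, 0, 0, 4, 0, 0, 0, 0, 0, 0, 0]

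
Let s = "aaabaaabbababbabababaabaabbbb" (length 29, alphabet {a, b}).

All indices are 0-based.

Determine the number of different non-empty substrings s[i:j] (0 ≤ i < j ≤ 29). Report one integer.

rank | idx | suffix
   0 |   0 | aaabaaabbababbabababaabaabbbb
   1 |   4 | aaabbababbabababaabaabbbb
   2 |   1 | aabaaabbababbabababaabaabbbb
   3 |  20 | aabaabbbb
   4 |   5 | aabbababbabababaabaabbbb
   5 |  23 | aabbbb
   6 |   2 | abaaabbababbabababaabaabbbb
   7 |  18 | abaabaabbbb
   8 |  21 | abaabbbb
   9 |  16 | ababaabaabbbb
  10 |  14 | abababaabaabbbb
  11 |   9 | ababbabababaabaabbbb
  12 |  11 | abbabababaabaabbbb
  13 |   6 | abbababbabababaabaabbbb
  14 |  24 | abbbb
  15 |  28 | b
  16 |   3 | baaabbababbabababaabaabbbb
  17 |  19 | baabaabbbb
  18 |  22 | baabbbb
  19 |  17 | babaabaabbbb
  20 |  15 | bababaabaabbbb
  21 |  13 | babababaabaabbbb
  22 |   8 | bababbabababaabaabbbb
  23 |  10 | babbabababaabaabbbb
  24 |  27 | bb
  25 |  12 | bbabababaabaabbbb
  26 |   7 | bbababbabababaabaabbbb
  27 |  26 | bbb
  28 |  25 | bbbb

SA = [0, 4, 1, 20, 5, 23, 2, 18, 21, 16, 14, 9, 11, 6, 24, 28, 3, 19, 22, 17, 15, 13, 8, 10, 27, 12, 7, 26, 25]
[i] adj suffixes → lcp
  [1] 0/4 → 4 ('aaab')
  [2] 4/1 → 2 ('aa')
  [3] 1/20 → 5 ('aabaa')
  [4] 20/5 → 3 ('aab')
  [5] 5/23 → 4 ('aabb')
  [6] 23/2 → 1 ('a')
  [7] 2/18 → 4 ('abaa')
  [8] 18/21 → 5 ('abaab')
  [9] 21/16 → 3 ('aba')
  [10] 16/14 → 5 ('ababa')
  [11] 14/9 → 4 ('abab')
  [12] 9/11 → 2 ('ab')
  [13] 11/6 → 7 ('abbabab')
  [14] 6/24 → 3 ('abb')
  [15] 24/28 → 0 ('')
  [16] 28/3 → 1 ('b')
  [17] 3/19 → 3 ('baa')
  [18] 19/22 → 4 ('baab')
  [19] 22/17 → 2 ('ba')
  [20] 17/15 → 4 ('baba')
  [21] 15/13 → 6 ('bababa')
  [22] 13/8 → 5 ('babab')
  [23] 8/10 → 3 ('bab')
  [24] 10/27 → 1 ('b')
  [25] 27/12 → 2 ('bb')
  [26] 12/7 → 6 ('bbabab')
  [27] 7/26 → 2 ('bb')
  [28] 26/25 → 3 ('bbb')

n(n+1)/2 = 29·30/2 = 435
Σ LCP = 0 + 4 + 2 + 5 + 3 + 4 + 1 + 4 + 5 + 3 + 5 + 4 + 2 + 7 + 3 + 0 + 1 + 3 + 4 + 2 + 4 + 6 + 5 + 3 + 1 + 2 + 6 + 2 + 3 = 94
distinct = 435 − 94 = 341

341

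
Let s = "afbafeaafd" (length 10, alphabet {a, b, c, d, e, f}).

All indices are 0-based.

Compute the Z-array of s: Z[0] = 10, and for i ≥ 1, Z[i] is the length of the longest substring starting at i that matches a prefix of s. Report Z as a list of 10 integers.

Z[0]=10
i=1: outside box; Z[1]=0
i=2: outside box; Z[2]=0
i=3: outside box; Z[3]=2 grow→box=[3,5)
i=4: min(r-i=1, Z[1]=0)=0; Z[4]=0
i=5: outside box; Z[5]=0
i=6: outside box; Z[6]=1 grow→box=[6,7)
i=7: outside box; Z[7]=2 grow→box=[7,9)
i=8: min(r-i=1, Z[1]=0)=0; Z[8]=0
i=9: outside box; Z[9]=0

[10, 0, 0, 2, 0, 0, 1, 2, 0, 0]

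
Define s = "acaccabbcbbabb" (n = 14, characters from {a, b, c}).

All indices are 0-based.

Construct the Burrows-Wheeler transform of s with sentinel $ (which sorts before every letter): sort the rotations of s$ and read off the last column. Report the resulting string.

bbc$cbbacabcaba

rank  rotation         last
    0  $acaccabbcbbabb  b
    1  abb$acaccabbcbb  b
    2  abbcbbabb$acacc  c
    3  acaccabbcbbabb$  $
    4  accabbcbbabb$ac  c
    5  b$acaccabbcbbab  b
    6  babb$acaccabbcb  b
    7  bb$acaccabbcbba  a
    8  bbabb$acaccabbc  c
    9  bbcbbabb$acacca  a
   10  bcbbabb$acaccab  b
   11  cabbcbbabb$acac  c
   12  caccabbcbbabb$a  a
   13  cbbabb$acaccabb  b
   14  ccabbcbbabb$aca  a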